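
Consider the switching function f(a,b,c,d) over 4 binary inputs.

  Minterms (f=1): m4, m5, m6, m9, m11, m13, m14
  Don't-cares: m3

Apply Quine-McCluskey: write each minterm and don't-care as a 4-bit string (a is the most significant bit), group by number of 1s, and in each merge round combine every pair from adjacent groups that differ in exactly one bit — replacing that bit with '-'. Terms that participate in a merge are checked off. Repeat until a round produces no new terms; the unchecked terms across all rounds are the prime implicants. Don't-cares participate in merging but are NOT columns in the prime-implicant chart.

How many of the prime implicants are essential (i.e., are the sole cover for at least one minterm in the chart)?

1

size-2^0 implicants → 0011(✓)  0100(✓)  0101(✓)  0110(✓)  1001(✓)  1011(✓)  1101(✓)  1110(✓)
size-2^1 implicants → -011  -101  -110  01-0  010-  1-01  10-1
Unchecked terms (primes): -011, -101, -110, 01-0, 010-, 1-01, 10-1
Minterm coverage:
  m4 ⊆ 01-0,010-
  m5 ⊆ -101,010-
  m6 ⊆ -110,01-0
  m9 ⊆ 1-01,10-1
  m11 ⊆ -011,10-1
  m13 ⊆ -101,1-01
  m14 ⊆ -110 [E]
E = {-110}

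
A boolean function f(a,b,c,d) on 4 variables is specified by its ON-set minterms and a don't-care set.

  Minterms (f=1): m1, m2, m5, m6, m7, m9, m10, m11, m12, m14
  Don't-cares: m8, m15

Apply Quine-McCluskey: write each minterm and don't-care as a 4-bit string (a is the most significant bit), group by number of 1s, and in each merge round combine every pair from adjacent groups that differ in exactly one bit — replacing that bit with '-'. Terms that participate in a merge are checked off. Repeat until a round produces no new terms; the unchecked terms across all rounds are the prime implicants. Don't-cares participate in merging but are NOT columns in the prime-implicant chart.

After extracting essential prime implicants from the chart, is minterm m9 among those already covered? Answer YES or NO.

size-2^0 implicants → 0001(✓)  0010(✓)  0101(✓)  0110(✓)  0111(✓)  1000(✓)  1001(✓)  1010(✓)  1011(✓)  1100(✓)  1110(✓)  1111(✓)
size-2^1 implicants → -001  -010(✓)  -110(✓)  -111(✓)  0-01  0-10(✓)  01-1  011-(✓)  1-00(✓)  1-10(✓)  1-11(✓)  10-0(✓)  10-1(✓)  100-(✓)  101-(✓)  11-0(✓)  111-(✓)
size-2^2 implicants → --10  -11-  1--0  1-1-  10--
Unchecked terms (primes): --10, -001, -11-, 0-01, 01-1, 1--0, 1-1-, 10--
Minterm coverage:
  m1 ⊆ -001,0-01
  m2 ⊆ --10 [E]
  m5 ⊆ 0-01,01-1
  m6 ⊆ --10,-11-
  m7 ⊆ -11-,01-1
  m9 ⊆ -001,10--
  m10 ⊆ --10,1--0,1-1-,10--
  m11 ⊆ 1-1-,10--
  m12 ⊆ 1--0 [E]
  m14 ⊆ --10,-11-,1--0,1-1-
E = {--10, 1--0}

NO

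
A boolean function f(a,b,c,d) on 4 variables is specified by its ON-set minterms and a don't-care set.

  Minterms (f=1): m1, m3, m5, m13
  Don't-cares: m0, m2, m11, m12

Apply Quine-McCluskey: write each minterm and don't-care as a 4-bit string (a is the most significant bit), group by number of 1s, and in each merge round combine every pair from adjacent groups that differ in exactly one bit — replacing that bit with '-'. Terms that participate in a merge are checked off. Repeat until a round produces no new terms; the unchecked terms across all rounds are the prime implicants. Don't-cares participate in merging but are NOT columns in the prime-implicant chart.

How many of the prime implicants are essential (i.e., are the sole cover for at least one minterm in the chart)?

0

[col 0] 0000*, 0001*, 0010*, 0011*, 0101*, 1011*, 1100*, 1101*
[col 1] -011, -101, 0-01, 00-0*, 00-1*, 000-*, 001-*, 110-
[col 2] 00--
Prime implicants: -011, -101, 0-01, 00--, 110-
PI chart (minterm → PIs covering it):
  1 | 0-01,00--
  3 | -011,00--
  5 | -101,0-01
  13 | -101,110-
(no essential prime implicants)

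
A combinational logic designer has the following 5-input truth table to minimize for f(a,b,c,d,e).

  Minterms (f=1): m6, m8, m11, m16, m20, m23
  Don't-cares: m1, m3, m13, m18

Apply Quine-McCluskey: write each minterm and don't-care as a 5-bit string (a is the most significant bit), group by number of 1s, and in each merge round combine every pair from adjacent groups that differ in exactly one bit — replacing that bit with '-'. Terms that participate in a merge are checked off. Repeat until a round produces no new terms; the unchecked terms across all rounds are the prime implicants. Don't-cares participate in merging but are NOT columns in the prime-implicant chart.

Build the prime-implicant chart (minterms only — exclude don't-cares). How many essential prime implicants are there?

5

size-2^0 implicants → 00001(✓)  00011(✓)  00110  01000  01011(✓)  01101  10000(✓)  10010(✓)  10100(✓)  10111
size-2^1 implicants → 0-011  000-1  10-00  100-0
Unchecked terms (primes): 0-011, 000-1, 00110, 01000, 01101, 10-00, 100-0, 10111
Minterm coverage:
  m6 ⊆ 00110 [E]
  m8 ⊆ 01000 [E]
  m11 ⊆ 0-011 [E]
  m16 ⊆ 10-00,100-0
  m20 ⊆ 10-00 [E]
  m23 ⊆ 10111 [E]
E = {0-011, 00110, 01000, 10-00, 10111}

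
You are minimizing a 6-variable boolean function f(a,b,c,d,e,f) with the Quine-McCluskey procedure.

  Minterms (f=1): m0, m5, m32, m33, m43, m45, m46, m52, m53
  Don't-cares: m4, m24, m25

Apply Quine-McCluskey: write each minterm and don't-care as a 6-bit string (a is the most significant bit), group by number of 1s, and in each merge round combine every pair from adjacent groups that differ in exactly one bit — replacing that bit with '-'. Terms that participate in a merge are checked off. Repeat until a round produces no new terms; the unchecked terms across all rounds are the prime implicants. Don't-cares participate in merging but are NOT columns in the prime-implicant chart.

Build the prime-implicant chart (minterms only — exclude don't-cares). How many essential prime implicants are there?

size-2^0 implicants → 000000(✓)  000100(✓)  000101(✓)  011000(✓)  011001(✓)  100000(✓)  100001(✓)  101011  101101  101110  110100(✓)  110101(✓)
size-2^1 implicants → -00000  000-00  00010-  01100-  10000-  11010-
Unchecked terms (primes): -00000, 000-00, 00010-, 01100-, 10000-, 101011, 101101, 101110, 11010-
Minterm coverage:
  m0 ⊆ -00000,000-00
  m5 ⊆ 00010- [E]
  m32 ⊆ -00000,10000-
  m33 ⊆ 10000- [E]
  m43 ⊆ 101011 [E]
  m45 ⊆ 101101 [E]
  m46 ⊆ 101110 [E]
  m52 ⊆ 11010- [E]
  m53 ⊆ 11010- [E]
E = {00010-, 10000-, 101011, 101101, 101110, 11010-}

6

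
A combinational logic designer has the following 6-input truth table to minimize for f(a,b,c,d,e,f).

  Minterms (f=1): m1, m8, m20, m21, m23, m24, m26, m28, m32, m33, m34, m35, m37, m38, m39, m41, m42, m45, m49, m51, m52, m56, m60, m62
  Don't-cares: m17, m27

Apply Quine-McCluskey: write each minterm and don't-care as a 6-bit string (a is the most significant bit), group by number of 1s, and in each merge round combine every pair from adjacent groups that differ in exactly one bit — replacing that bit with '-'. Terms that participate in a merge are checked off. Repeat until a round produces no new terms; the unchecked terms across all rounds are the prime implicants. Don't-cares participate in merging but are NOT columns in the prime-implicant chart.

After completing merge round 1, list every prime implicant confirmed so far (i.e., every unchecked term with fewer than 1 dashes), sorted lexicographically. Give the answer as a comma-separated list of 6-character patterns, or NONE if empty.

size-2^0 implicants → 000001(✓)  001000(✓)  010001(✓)  010100(✓)  010101(✓)  010111(✓)  011000(✓)  011010(✓)  011011(✓)  011100(✓)  100000(✓)  100001(✓)  100010(✓)  100011(✓)  100101(✓)  100110(✓)  100111(✓)  101001(✓)  101010(✓)  101101(✓)  110001(✓)  110011(✓)  110100(✓)  111000(✓)  111100(✓)  111110(✓)
size-2^1 implicants → -00001(✓)  -10001(✓)  -10100(✓)  -11000(✓)  -11100(✓)  0-0001(✓)  0-1000  01-100(✓)  010-01  0101-1  01010-  011-00(✓)  0110-0  01101-  1-0001(✓)  1-0011(✓)  10-001(✓)  10-010  10-101(✓)  100-01(✓)  100-10(✓)  100-11(✓)  1000-0(✓)  1000-1(✓)  10000-(✓)  10001-(✓)  1001-1(✓)  10011-(✓)  101-01(✓)  11-100(✓)  1100-1(✓)  111-00(✓)  1111-0
size-2^2 implicants → --0001  -1-100  -11-00  1-00-1  10--01  100--1  100-1-  1000--
Unchecked terms (primes): --0001, -1-100, -11-00, 0-1000, 010-01, 0101-1, 01010-, 0110-0, 01101-, 1-00-1, 10--01, 10-010, 100--1, 100-1-, 1000--, 1111-0

NONE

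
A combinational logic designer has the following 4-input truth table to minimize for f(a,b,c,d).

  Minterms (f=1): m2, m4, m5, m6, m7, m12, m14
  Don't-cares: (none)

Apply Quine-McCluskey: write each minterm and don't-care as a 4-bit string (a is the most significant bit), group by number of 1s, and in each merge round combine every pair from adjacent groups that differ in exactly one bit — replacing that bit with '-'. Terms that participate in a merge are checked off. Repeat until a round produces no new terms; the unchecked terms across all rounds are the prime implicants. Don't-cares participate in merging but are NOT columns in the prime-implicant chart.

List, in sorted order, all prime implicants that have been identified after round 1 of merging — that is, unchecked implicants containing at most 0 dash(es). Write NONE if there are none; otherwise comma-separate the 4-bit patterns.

NONE

size-2^0 implicants → 0010(✓)  0100(✓)  0101(✓)  0110(✓)  0111(✓)  1100(✓)  1110(✓)
size-2^1 implicants → -100(✓)  -110(✓)  0-10  01-0(✓)  01-1(✓)  010-(✓)  011-(✓)  11-0(✓)
size-2^2 implicants → -1-0  01--
Unchecked terms (primes): -1-0, 0-10, 01--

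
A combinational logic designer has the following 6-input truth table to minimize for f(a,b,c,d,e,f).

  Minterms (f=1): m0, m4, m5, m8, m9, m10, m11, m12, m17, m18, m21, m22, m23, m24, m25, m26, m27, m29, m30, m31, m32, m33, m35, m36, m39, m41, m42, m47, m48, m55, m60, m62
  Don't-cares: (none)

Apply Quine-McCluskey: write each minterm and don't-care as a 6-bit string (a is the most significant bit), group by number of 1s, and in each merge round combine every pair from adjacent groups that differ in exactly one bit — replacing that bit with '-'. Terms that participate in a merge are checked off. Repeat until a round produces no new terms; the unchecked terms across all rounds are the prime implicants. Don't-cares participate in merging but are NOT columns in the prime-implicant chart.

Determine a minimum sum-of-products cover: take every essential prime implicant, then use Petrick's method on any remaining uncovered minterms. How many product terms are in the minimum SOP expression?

[col 0] 000000*, 000100*, 000101*, 001000*, 001001*, 001010*, 001011*, 001100*, 010001*, 010010*, 010101*, 010110*, 010111*, 011000*, 011001*, 011010*, 011011*, 011101*, 011110*, 011111*, 100000*, 100001*, 100011*, 100100*, 100111*, 101001*, 101010*, 101111*, 110000*, 110111*, 111100*, 111110*
[col 1] -00000*, -00100*, -01001, -01010, -10111, -11110, 0-0101, 0-1000*, 0-1001*, 0-1010*, 0-1011*, 00-000*, 00-100*, 000-00*, 00010-, 001-00*, 0010-0*, 0010-1*, 00100-*, 00101-*, 01-001*, 01-010*, 01-101*, 01-110*, 01-111*, 010-01*, 010-10*, 0101-1*, 01011-*, 011-01*, 011-10*, 011-11*, 0110-0*, 0110-1*, 01100-*, 01101-*, 0111-1*, 01111-*, 1-0000, 1-0111, 10-001, 10-111, 100-00*, 100-11, 1000-1, 10000-, 1111-0
[col 2] -00-00, 0-10-0*, 0-10-1*, 0-100-*, 0-101-*, 00--00, 0010--*, 01--01, 01--10, 01-1-1, 01-11-, 011--1, 011-1-, 0110--*
[col 3] 0-10--
Prime implicants: -00-00, -01001, -01010, -10111, -11110, 0-0101, 0-10--, 00--00, 00010-, 01--01, 01--10, 01-1-1, 01-11-, 011--1, 011-1-, 1-0000, 1-0111, 10-001, 10-111, 100-11, 1000-1, 10000-, 1111-0
PI chart (minterm → PIs covering it):
  0 | -00-00,00--00
  4 | -00-00,00--00,00010-
  5 | 0-0101,00010-
  8 | 0-10--,00--00
  9 | -01001,0-10--
  10 | -01010,0-10--
  11 | 0-10--  (sole → essential)
  12 | 00--00  (sole → essential)
  17 | 01--01  (sole → essential)
  18 | 01--10  (sole → essential)
  21 | 0-0101,01--01,01-1-1
  22 | 01--10,01-11-
  23 | -10111,01-1-1,01-11-
  24 | 0-10--  (sole → essential)
  25 | 0-10--,01--01,011--1
  26 | 0-10--,01--10,011-1-
  27 | 0-10--,011--1,011-1-
  29 | 01--01,01-1-1,011--1
  30 | -11110,01--10,01-11-,011-1-
  31 | 01-1-1,01-11-,011--1,011-1-
  32 | -00-00,1-0000,10000-
  33 | 10-001,1000-1,10000-
  35 | 100-11,1000-1
  36 | -00-00  (sole → essential)
  39 | 1-0111,10-111,100-11
  41 | -01001,10-001
  42 | -01010  (sole → essential)
  47 | 10-111  (sole → essential)
  48 | 1-0000  (sole → essential)
  55 | -10111,1-0111
  60 | 1111-0  (sole → essential)
  62 | -11110,1111-0
Essential prime implicants: -00-00, -01010, 0-10--, 00--00, 01--01, 01--10, 1-0000, 10-111, 1111-0
Petrick residual → -01001, -10111, 0-0101, 01-1-1, 1000-1
Minimum SOP uses 14 PIs: b'c'e'f' + b'cd'e'f + b'cd'ef' + bc'def + a'c'de'f + a'cd' + a'b'e'f' + a'be'f + a'bef' + a'bdf + ac'd'e'f' + ab'def + ab'c'd'f + abcdf'

14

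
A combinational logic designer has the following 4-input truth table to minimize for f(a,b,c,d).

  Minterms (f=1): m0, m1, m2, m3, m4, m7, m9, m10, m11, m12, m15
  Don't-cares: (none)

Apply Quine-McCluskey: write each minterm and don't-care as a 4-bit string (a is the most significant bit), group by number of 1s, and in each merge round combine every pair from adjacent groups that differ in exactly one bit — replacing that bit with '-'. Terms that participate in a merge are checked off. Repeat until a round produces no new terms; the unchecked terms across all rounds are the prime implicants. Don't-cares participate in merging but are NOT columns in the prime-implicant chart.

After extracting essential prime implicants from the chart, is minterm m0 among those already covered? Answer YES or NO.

size-2^0 implicants → 0000(✓)  0001(✓)  0010(✓)  0011(✓)  0100(✓)  0111(✓)  1001(✓)  1010(✓)  1011(✓)  1100(✓)  1111(✓)
size-2^1 implicants → -001(✓)  -010(✓)  -011(✓)  -100  -111(✓)  0-00  0-11(✓)  00-0(✓)  00-1(✓)  000-(✓)  001-(✓)  1-11(✓)  10-1(✓)  101-(✓)
size-2^2 implicants → --11  -0-1  -01-  00--
Unchecked terms (primes): --11, -0-1, -01-, -100, 0-00, 00--
Minterm coverage:
  m0 ⊆ 0-00,00--
  m1 ⊆ -0-1,00--
  m2 ⊆ -01-,00--
  m3 ⊆ --11,-0-1,-01-,00--
  m4 ⊆ -100,0-00
  m7 ⊆ --11 [E]
  m9 ⊆ -0-1 [E]
  m10 ⊆ -01- [E]
  m11 ⊆ --11,-0-1,-01-
  m12 ⊆ -100 [E]
  m15 ⊆ --11 [E]
E = {--11, -0-1, -01-, -100}

NO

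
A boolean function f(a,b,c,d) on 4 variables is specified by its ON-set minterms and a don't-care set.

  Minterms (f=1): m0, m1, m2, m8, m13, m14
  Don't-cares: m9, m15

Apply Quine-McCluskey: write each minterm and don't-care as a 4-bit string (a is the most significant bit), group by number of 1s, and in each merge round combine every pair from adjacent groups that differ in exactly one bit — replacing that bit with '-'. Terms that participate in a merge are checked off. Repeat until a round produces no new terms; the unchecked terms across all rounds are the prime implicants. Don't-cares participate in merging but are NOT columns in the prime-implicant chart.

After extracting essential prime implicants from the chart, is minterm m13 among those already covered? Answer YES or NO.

NO

size-2^0 implicants → 0000(✓)  0001(✓)  0010(✓)  1000(✓)  1001(✓)  1101(✓)  1110(✓)  1111(✓)
size-2^1 implicants → -000(✓)  -001(✓)  00-0  000-(✓)  1-01  100-(✓)  11-1  111-
size-2^2 implicants → -00-
Unchecked terms (primes): -00-, 00-0, 1-01, 11-1, 111-
Minterm coverage:
  m0 ⊆ -00-,00-0
  m1 ⊆ -00- [E]
  m2 ⊆ 00-0 [E]
  m8 ⊆ -00- [E]
  m13 ⊆ 1-01,11-1
  m14 ⊆ 111- [E]
E = {-00-, 00-0, 111-}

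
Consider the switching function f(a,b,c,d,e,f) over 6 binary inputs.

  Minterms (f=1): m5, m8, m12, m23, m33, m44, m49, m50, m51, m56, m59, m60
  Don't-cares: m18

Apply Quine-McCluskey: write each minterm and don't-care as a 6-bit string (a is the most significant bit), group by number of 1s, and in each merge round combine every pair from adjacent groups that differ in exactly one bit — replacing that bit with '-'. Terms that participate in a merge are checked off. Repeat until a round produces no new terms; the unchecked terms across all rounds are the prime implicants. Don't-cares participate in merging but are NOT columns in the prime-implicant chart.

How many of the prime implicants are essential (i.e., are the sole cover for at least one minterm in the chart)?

6

[col 0] 000101, 001000*, 001100*, 010010*, 010111, 100001*, 101100*, 110001*, 110010*, 110011*, 111000*, 111011*, 111100*
[col 1] -01100, -10010, 001-00, 1-0001, 1-1100, 11-011, 1100-1, 11001-, 111-00
Prime implicants: -01100, -10010, 000101, 001-00, 010111, 1-0001, 1-1100, 11-011, 1100-1, 11001-, 111-00
PI chart (minterm → PIs covering it):
  5 | 000101  (sole → essential)
  8 | 001-00  (sole → essential)
  12 | -01100,001-00
  23 | 010111  (sole → essential)
  33 | 1-0001  (sole → essential)
  44 | -01100,1-1100
  49 | 1-0001,1100-1
  50 | -10010,11001-
  51 | 11-011,1100-1,11001-
  56 | 111-00  (sole → essential)
  59 | 11-011  (sole → essential)
  60 | 1-1100,111-00
Essential prime implicants: 000101, 001-00, 010111, 1-0001, 11-011, 111-00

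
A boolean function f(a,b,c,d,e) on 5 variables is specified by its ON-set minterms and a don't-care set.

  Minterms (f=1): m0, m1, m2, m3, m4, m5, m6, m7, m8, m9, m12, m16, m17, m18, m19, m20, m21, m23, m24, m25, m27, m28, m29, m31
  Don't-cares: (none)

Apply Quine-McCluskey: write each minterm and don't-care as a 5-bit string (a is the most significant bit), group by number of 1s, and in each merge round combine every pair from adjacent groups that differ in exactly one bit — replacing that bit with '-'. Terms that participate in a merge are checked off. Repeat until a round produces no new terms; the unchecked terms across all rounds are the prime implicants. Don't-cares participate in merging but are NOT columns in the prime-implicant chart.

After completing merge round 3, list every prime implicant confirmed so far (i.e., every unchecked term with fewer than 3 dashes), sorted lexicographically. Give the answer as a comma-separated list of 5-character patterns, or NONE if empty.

NONE

size-2^0 implicants → 00000(✓)  00001(✓)  00010(✓)  00011(✓)  00100(✓)  00101(✓)  00110(✓)  00111(✓)  01000(✓)  01001(✓)  01100(✓)  10000(✓)  10001(✓)  10010(✓)  10011(✓)  10100(✓)  10101(✓)  10111(✓)  11000(✓)  11001(✓)  11011(✓)  11100(✓)  11101(✓)  11111(✓)
size-2^1 implicants → -0000(✓)  -0001(✓)  -0010(✓)  -0011(✓)  -0100(✓)  -0101(✓)  -0111(✓)  -1000(✓)  -1001(✓)  -1100(✓)  0-000(✓)  0-001(✓)  0-100(✓)  00-00(✓)  00-01(✓)  00-10(✓)  00-11(✓)  000-0(✓)  000-1(✓)  0000-(✓)  0001-(✓)  001-0(✓)  001-1(✓)  0010-(✓)  0011-(✓)  01-00(✓)  0100-(✓)  1-000(✓)  1-001(✓)  1-011(✓)  1-100(✓)  1-101(✓)  1-111(✓)  10-00(✓)  10-01(✓)  10-11(✓)  100-0(✓)  100-1(✓)  1000-(✓)  1001-(✓)  101-1(✓)  1010-(✓)  11-00(✓)  11-01(✓)  11-11(✓)  110-1(✓)  1100-(✓)  111-1(✓)  1110-(✓)
size-2^2 implicants → --000(✓)  --001(✓)  --100(✓)  -0-00(✓)  -0-01(✓)  -0-11(✓)  -00-0(✓)  -00-1(✓)  -000-(✓)  -001-(✓)  -01-1(✓)  -010-(✓)  -1-00(✓)  -100-(✓)  0--00(✓)  0-00-(✓)  00--0(✓)  00--1(✓)  00-0-(✓)  00-1-(✓)  000--(✓)  001--(✓)  1--00(✓)  1--01(✓)  1--11(✓)  1-0-1(✓)  1-00-(✓)  1-1-1(✓)  1-10-(✓)  10--1(✓)  10-0-(✓)  100--(✓)  11--1(✓)  11-0-(✓)
size-2^3 implicants → ---00  --00-  -0--1  -0-0-  -00--  00---  1---1  1--0-
Unchecked terms (primes): ---00, --00-, -0--1, -0-0-, -00--, 00---, 1---1, 1--0-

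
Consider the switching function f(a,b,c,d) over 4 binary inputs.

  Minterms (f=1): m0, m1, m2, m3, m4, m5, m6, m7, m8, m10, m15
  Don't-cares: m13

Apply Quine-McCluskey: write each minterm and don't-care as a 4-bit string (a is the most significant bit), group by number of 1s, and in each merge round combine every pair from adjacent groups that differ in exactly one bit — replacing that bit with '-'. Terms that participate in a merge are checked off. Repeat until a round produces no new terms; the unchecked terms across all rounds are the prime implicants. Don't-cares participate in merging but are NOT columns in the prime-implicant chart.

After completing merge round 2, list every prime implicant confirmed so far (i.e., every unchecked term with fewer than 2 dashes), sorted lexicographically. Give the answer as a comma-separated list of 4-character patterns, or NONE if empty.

NONE

size-2^0 implicants → 0000(✓)  0001(✓)  0010(✓)  0011(✓)  0100(✓)  0101(✓)  0110(✓)  0111(✓)  1000(✓)  1010(✓)  1101(✓)  1111(✓)
size-2^1 implicants → -000(✓)  -010(✓)  -101(✓)  -111(✓)  0-00(✓)  0-01(✓)  0-10(✓)  0-11(✓)  00-0(✓)  00-1(✓)  000-(✓)  001-(✓)  01-0(✓)  01-1(✓)  010-(✓)  011-(✓)  10-0(✓)  11-1(✓)
size-2^2 implicants → -0-0  -1-1  0--0(✓)  0--1(✓)  0-0-(✓)  0-1-(✓)  00--(✓)  01--(✓)
size-2^3 implicants → 0---
Unchecked terms (primes): -0-0, -1-1, 0---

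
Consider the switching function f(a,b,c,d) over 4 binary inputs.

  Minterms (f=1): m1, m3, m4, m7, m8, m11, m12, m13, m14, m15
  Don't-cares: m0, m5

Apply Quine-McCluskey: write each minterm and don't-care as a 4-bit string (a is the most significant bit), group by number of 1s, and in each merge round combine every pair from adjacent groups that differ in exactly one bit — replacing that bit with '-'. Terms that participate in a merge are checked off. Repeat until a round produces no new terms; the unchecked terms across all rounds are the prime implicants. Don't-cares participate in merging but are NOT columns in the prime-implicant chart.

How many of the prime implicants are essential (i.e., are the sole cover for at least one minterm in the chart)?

3

Round 0: 0000✓ 0001✓ 0011✓ 0100✓ 0101✓ 0111✓ 1000✓ 1011✓ 1100✓ 1101✓ 1110✓ 1111✓
Round 1: -000✓ -011✓ -100✓ -101✓ -111✓ 0-00✓ 0-01✓ 0-11✓ 00-1✓ 000-✓ 01-1✓ 010-✓ 1-00✓ 1-11✓ 11-0✓ 11-1✓ 110-✓ 111-✓
Round 2: --00 --11 -1-1 -10- 0--1 0-0- 11--
PIs = {--00, --11, -1-1, -10-, 0--1, 0-0-, 11--}
Coverage chart:
  m1: 0--1,0-0-
  m3: --11,0--1
  m4: --00,-10-,0-0-
  m7: --11,-1-1,0--1
  m8: --00 ←essential
  m11: --11 ←essential
  m12: --00,-10-,11--
  m13: -1-1,-10-,11--
  m14: 11-- ←essential
  m15: --11,-1-1,11--
Essential: --00, --11, 11--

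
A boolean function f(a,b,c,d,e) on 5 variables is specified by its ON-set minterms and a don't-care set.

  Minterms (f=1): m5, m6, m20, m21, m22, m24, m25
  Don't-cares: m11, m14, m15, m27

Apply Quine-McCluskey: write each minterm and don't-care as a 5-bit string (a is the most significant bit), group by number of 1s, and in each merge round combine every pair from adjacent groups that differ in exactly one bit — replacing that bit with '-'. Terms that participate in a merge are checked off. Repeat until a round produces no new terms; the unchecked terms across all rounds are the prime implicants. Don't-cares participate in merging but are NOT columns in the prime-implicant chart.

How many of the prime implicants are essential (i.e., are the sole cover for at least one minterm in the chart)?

[col 0] 00101*, 00110*, 01011*, 01110*, 01111*, 10100*, 10101*, 10110*, 11000*, 11001*, 11011*
[col 1] -0101, -0110, -1011, 0-110, 01-11, 0111-, 101-0, 1010-, 110-1, 1100-
Prime implicants: -0101, -0110, -1011, 0-110, 01-11, 0111-, 101-0, 1010-, 110-1, 1100-
PI chart (minterm → PIs covering it):
  5 | -0101  (sole → essential)
  6 | -0110,0-110
  20 | 101-0,1010-
  21 | -0101,1010-
  22 | -0110,101-0
  24 | 1100-  (sole → essential)
  25 | 110-1,1100-
Essential prime implicants: -0101, 1100-

2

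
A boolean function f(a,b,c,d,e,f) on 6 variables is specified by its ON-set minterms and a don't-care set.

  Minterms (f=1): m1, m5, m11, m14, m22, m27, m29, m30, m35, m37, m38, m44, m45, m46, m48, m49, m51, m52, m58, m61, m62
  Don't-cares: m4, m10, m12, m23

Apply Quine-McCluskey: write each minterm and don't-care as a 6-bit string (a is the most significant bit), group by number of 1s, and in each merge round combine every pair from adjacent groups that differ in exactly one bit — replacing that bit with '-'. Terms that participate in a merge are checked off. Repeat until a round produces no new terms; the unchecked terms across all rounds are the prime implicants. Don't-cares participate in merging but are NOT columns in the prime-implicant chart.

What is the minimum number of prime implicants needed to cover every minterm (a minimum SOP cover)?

11

[col 0] 000001*, 000100*, 000101*, 001010*, 001011*, 001100*, 001110*, 010110*, 010111*, 011011*, 011101*, 011110*, 100011*, 100101*, 100110*, 101100*, 101101*, 101110*, 110000*, 110001*, 110011*, 110100*, 111010*, 111101*, 111110*
[col 1] -00101, -01100*, -01110*, -11101, -11110*, 0-1011, 0-1110*, 00-100, 000-01, 00010-, 001-10, 00101-, 0011-0*, 01-110, 01011-, 1-0011, 1-1101, 1-1110*, 10-101, 10-110, 1011-0*, 10110-, 110-00, 1100-1, 11000-, 111-10
[col 2] --1110, -011-0
Prime implicants: --1110, -00101, -011-0, -11101, 0-1011, 00-100, 000-01, 00010-, 001-10, 00101-, 01-110, 01011-, 1-0011, 1-1101, 10-101, 10-110, 10110-, 110-00, 1100-1, 11000-, 111-10
PI chart (minterm → PIs covering it):
  1 | 000-01  (sole → essential)
  5 | -00101,000-01,00010-
  11 | 0-1011,00101-
  14 | --1110,-011-0,001-10
  22 | 01-110,01011-
  27 | 0-1011  (sole → essential)
  29 | -11101  (sole → essential)
  30 | --1110,01-110
  35 | 1-0011  (sole → essential)
  37 | -00101,10-101
  38 | 10-110  (sole → essential)
  44 | -011-0,10110-
  45 | 1-1101,10-101,10110-
  46 | --1110,-011-0,10-110
  48 | 110-00,11000-
  49 | 1100-1,11000-
  51 | 1-0011,1100-1
  52 | 110-00  (sole → essential)
  58 | 111-10  (sole → essential)
  61 | -11101,1-1101
  62 | --1110,111-10
Essential prime implicants: -11101, 0-1011, 000-01, 1-0011, 10-110, 110-00, 111-10
Petrick residual → -011-0, 01-110, 10-101, 1100-1
Minimum SOP uses 11 PIs: b'cdf' + bcde'f + a'cd'ef + a'b'c'e'f + a'bdef' + ac'd'ef + ab'de'f + ab'def' + abc'e'f' + abc'd'f + abcef'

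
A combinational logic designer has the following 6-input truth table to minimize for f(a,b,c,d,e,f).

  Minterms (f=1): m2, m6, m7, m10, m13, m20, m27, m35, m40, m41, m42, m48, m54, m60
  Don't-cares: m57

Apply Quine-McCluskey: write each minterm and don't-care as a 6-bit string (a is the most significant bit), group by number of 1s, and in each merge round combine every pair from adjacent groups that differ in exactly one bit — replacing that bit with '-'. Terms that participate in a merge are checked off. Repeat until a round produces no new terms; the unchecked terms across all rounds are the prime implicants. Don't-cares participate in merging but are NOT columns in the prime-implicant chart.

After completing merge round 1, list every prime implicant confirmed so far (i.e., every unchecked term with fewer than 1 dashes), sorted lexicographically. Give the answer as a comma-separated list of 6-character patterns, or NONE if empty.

Round 0: 000010✓ 000110✓ 000111✓ 001010✓ 001101 010100 011011 100011 101000✓ 101001✓ 101010✓ 110000 110110 111001✓ 111100
Round 1: -01010 00-010 000-10 00011- 1-1001 1010-0 10100-
PIs = {-01010, 00-010, 000-10, 00011-, 001101, 010100, 011011, 1-1001, 100011, 1010-0, 10100-, 110000, 110110, 111100}

001101, 010100, 011011, 100011, 110000, 110110, 111100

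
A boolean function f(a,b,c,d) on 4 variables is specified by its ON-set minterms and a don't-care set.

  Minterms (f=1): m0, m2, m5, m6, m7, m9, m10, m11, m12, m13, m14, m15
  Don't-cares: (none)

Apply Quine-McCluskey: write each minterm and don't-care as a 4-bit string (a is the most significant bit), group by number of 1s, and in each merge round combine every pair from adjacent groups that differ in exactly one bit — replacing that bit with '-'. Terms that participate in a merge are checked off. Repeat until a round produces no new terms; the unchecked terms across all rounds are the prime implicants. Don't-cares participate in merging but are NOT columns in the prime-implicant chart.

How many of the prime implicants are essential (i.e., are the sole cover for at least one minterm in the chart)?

4

Round 0: 0000✓ 0010✓ 0101✓ 0110✓ 0111✓ 1001✓ 1010✓ 1011✓ 1100✓ 1101✓ 1110✓ 1111✓
Round 1: -010✓ -101✓ -110✓ -111✓ 0-10✓ 00-0 01-1✓ 011-✓ 1-01✓ 1-10✓ 1-11✓ 10-1✓ 101-✓ 11-0✓ 11-1✓ 110-✓ 111-✓
Round 2: --10 -1-1 -11- 1--1 1-1- 11--
PIs = {--10, -1-1, -11-, 00-0, 1--1, 1-1-, 11--}
Coverage chart:
  m0: 00-0 ←essential
  m2: --10,00-0
  m5: -1-1 ←essential
  m6: --10,-11-
  m7: -1-1,-11-
  m9: 1--1 ←essential
  m10: --10,1-1-
  m11: 1--1,1-1-
  m12: 11-- ←essential
  m13: -1-1,1--1,11--
  m14: --10,-11-,1-1-,11--
  m15: -1-1,-11-,1--1,1-1-,11--
Essential: -1-1, 00-0, 1--1, 11--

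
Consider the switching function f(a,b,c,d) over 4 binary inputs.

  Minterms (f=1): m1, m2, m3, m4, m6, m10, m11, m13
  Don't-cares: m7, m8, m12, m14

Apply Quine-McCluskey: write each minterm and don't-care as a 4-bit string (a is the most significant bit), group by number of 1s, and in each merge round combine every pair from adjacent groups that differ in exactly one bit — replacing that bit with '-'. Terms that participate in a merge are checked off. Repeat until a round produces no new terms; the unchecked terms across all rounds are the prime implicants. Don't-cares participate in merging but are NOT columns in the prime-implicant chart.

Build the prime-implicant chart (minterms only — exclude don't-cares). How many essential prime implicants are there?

4

Round 0: 0001✓ 0010✓ 0011✓ 0100✓ 0110✓ 0111✓ 1000✓ 1010✓ 1011✓ 1100✓ 1101✓ 1110✓
Round 1: -010✓ -011✓ -100✓ -110✓ 0-10✓ 0-11✓ 00-1 001-✓ 01-0✓ 011-✓ 1-00✓ 1-10✓ 10-0✓ 101-✓ 11-0✓ 110-
Round 2: --10 -01- -1-0 0-1- 1--0
PIs = {--10, -01-, -1-0, 0-1-, 00-1, 1--0, 110-}
Coverage chart:
  m1: 00-1 ←essential
  m2: --10,-01-,0-1-
  m3: -01-,0-1-,00-1
  m4: -1-0 ←essential
  m6: --10,-1-0,0-1-
  m10: --10,-01-,1--0
  m11: -01- ←essential
  m13: 110- ←essential
Essential: -01-, -1-0, 00-1, 110-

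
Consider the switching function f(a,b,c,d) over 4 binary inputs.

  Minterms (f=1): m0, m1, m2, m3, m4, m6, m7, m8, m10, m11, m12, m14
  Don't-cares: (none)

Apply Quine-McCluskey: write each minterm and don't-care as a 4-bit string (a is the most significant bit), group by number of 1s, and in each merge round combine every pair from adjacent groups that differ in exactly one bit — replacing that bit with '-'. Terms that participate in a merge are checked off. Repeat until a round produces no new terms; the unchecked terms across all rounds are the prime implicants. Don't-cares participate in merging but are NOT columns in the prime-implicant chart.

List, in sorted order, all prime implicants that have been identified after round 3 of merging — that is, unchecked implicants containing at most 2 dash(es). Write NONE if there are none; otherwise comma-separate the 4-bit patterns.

[col 0] 0000*, 0001*, 0010*, 0011*, 0100*, 0110*, 0111*, 1000*, 1010*, 1011*, 1100*, 1110*
[col 1] -000*, -010*, -011*, -100*, -110*, 0-00*, 0-10*, 0-11*, 00-0*, 00-1*, 000-*, 001-*, 01-0*, 011-*, 1-00*, 1-10*, 10-0*, 101-*, 11-0*
[col 2] --00*, --10*, -0-0*, -01-, -1-0*, 0--0*, 0-1-, 00--, 1--0*
[col 3] ---0
Prime implicants: ---0, -01-, 0-1-, 00--

-01-, 0-1-, 00--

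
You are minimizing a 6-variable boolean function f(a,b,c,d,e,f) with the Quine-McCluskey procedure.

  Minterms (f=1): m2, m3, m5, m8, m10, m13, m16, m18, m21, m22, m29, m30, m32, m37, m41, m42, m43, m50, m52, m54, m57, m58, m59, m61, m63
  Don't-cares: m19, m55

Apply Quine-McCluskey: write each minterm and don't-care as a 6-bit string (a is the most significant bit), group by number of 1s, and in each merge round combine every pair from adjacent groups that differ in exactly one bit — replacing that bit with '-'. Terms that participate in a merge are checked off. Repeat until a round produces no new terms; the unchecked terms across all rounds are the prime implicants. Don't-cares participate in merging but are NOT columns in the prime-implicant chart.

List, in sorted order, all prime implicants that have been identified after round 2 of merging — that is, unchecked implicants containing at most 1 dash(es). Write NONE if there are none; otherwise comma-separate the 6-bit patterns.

[col 0] 000010*, 000011*, 000101*, 001000*, 001010*, 001101*, 010000*, 010010*, 010011*, 010101*, 010110*, 011101*, 011110*, 100000, 100101*, 101001*, 101010*, 101011*, 110010*, 110100*, 110110*, 110111*, 111001*, 111010*, 111011*, 111101*, 111111*
[col 1] -00101, -01010, -10010*, -10110*, -11101, 0-0010*, 0-0011*, 0-0101*, 0-1101*, 00-010, 00-101*, 00001-*, 0010-0, 01-101*, 01-110, 010-10*, 0100-0, 01001-*, 1-1001*, 1-1010*, 1-1011*, 1010-1*, 10101-*, 11-010, 11-111, 110-10*, 1101-0, 11011-, 111-01*, 111-11*, 1110-1*, 11101-*, 1111-1*
[col 2] -10-10, 0--101, 0-001-, 1-10-1, 1-101-, 111--1
Prime implicants: -00101, -01010, -10-10, -11101, 0--101, 0-001-, 00-010, 0010-0, 01-110, 0100-0, 1-10-1, 1-101-, 100000, 11-010, 11-111, 1101-0, 11011-, 111--1

-00101, -01010, -11101, 00-010, 0010-0, 01-110, 0100-0, 100000, 11-010, 11-111, 1101-0, 11011-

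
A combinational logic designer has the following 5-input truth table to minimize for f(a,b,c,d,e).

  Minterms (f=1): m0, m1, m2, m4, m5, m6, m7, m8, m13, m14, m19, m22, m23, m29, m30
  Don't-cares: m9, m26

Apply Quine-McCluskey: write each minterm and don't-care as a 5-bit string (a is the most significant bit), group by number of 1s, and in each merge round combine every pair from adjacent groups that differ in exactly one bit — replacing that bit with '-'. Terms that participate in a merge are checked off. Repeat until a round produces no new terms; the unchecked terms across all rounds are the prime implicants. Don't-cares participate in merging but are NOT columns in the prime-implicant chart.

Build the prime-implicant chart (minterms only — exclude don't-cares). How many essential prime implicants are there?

size-2^0 implicants → 00000(✓)  00001(✓)  00010(✓)  00100(✓)  00101(✓)  00110(✓)  00111(✓)  01000(✓)  01001(✓)  01101(✓)  01110(✓)  10011(✓)  10110(✓)  10111(✓)  11010(✓)  11101(✓)  11110(✓)
size-2^1 implicants → -0110(✓)  -0111(✓)  -1101  -1110(✓)  0-000(✓)  0-001(✓)  0-101(✓)  0-110(✓)  00-00(✓)  00-01(✓)  00-10(✓)  000-0(✓)  0000-(✓)  001-0(✓)  001-1(✓)  0010-(✓)  0011-(✓)  01-01(✓)  0100-(✓)  1-110(✓)  10-11  1011-(✓)  11-10
size-2^2 implicants → --110  -011-  0--01  0-00-  00--0  00-0-  001--
Unchecked terms (primes): --110, -011-, -1101, 0--01, 0-00-, 00--0, 00-0-, 001--, 10-11, 11-10
Minterm coverage:
  m0 ⊆ 0-00-,00--0,00-0-
  m1 ⊆ 0--01,0-00-,00-0-
  m2 ⊆ 00--0 [E]
  m4 ⊆ 00--0,00-0-,001--
  m5 ⊆ 0--01,00-0-,001--
  m6 ⊆ --110,-011-,00--0,001--
  m7 ⊆ -011-,001--
  m8 ⊆ 0-00- [E]
  m13 ⊆ -1101,0--01
  m14 ⊆ --110 [E]
  m19 ⊆ 10-11 [E]
  m22 ⊆ --110,-011-
  m23 ⊆ -011-,10-11
  m29 ⊆ -1101 [E]
  m30 ⊆ --110,11-10
E = {--110, -1101, 0-00-, 00--0, 10-11}

5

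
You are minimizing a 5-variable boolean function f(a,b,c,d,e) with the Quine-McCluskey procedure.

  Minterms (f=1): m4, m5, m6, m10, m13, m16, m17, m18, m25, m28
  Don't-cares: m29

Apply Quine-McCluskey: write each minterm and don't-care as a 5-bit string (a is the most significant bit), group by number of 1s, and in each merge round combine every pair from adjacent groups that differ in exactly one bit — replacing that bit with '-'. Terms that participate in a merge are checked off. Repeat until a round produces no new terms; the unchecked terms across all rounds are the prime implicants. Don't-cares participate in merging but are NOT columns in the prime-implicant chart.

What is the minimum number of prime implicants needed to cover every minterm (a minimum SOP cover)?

[col 0] 00100*, 00101*, 00110*, 01010, 01101*, 10000*, 10001*, 10010*, 11001*, 11100*, 11101*
[col 1] -1101, 0-101, 001-0, 0010-, 1-001, 100-0, 1000-, 11-01, 1110-
Prime implicants: -1101, 0-101, 001-0, 0010-, 01010, 1-001, 100-0, 1000-, 11-01, 1110-
PI chart (minterm → PIs covering it):
  4 | 001-0,0010-
  5 | 0-101,0010-
  6 | 001-0  (sole → essential)
  10 | 01010  (sole → essential)
  13 | -1101,0-101
  16 | 100-0,1000-
  17 | 1-001,1000-
  18 | 100-0  (sole → essential)
  25 | 1-001,11-01
  28 | 1110-  (sole → essential)
Essential prime implicants: 001-0, 01010, 100-0, 1110-
Petrick residual → 0-101, 1-001
Minimum SOP uses 6 PIs: a'cd'e + a'b'ce' + a'bc'de' + ac'd'e + ab'c'e' + abcd'

6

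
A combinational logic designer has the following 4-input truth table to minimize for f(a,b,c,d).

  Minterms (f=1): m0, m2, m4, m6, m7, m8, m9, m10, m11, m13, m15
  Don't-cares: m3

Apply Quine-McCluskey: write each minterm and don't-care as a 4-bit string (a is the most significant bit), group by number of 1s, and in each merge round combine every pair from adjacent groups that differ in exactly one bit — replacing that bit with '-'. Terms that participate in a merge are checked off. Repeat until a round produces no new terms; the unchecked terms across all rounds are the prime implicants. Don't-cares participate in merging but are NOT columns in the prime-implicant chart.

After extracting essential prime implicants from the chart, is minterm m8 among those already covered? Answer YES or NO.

Round 0: 0000✓ 0010✓ 0011✓ 0100✓ 0110✓ 0111✓ 1000✓ 1001✓ 1010✓ 1011✓ 1101✓ 1111✓
Round 1: -000✓ -010✓ -011✓ -111✓ 0-00✓ 0-10✓ 0-11✓ 00-0✓ 001-✓ 01-0✓ 011-✓ 1-01✓ 1-11✓ 10-0✓ 10-1✓ 100-✓ 101-✓ 11-1✓
Round 2: --11 -0-0 -01- 0--0 0-1- 1--1 10--
PIs = {--11, -0-0, -01-, 0--0, 0-1-, 1--1, 10--}
Coverage chart:
  m0: -0-0,0--0
  m2: -0-0,-01-,0--0,0-1-
  m4: 0--0 ←essential
  m6: 0--0,0-1-
  m7: --11,0-1-
  m8: -0-0,10--
  m9: 1--1,10--
  m10: -0-0,-01-,10--
  m11: --11,-01-,1--1,10--
  m13: 1--1 ←essential
  m15: --11,1--1
Essential: 0--0, 1--1

NO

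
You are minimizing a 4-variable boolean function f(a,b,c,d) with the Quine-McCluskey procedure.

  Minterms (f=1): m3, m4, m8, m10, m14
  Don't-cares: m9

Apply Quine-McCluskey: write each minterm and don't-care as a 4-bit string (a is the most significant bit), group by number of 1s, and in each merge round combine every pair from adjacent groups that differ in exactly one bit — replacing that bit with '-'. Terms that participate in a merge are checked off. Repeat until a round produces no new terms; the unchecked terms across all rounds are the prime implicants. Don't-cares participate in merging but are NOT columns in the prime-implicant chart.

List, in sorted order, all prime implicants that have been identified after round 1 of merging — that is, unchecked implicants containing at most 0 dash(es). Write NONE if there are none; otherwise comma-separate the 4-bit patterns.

0011, 0100

[col 0] 0011, 0100, 1000*, 1001*, 1010*, 1110*
[col 1] 1-10, 10-0, 100-
Prime implicants: 0011, 0100, 1-10, 10-0, 100-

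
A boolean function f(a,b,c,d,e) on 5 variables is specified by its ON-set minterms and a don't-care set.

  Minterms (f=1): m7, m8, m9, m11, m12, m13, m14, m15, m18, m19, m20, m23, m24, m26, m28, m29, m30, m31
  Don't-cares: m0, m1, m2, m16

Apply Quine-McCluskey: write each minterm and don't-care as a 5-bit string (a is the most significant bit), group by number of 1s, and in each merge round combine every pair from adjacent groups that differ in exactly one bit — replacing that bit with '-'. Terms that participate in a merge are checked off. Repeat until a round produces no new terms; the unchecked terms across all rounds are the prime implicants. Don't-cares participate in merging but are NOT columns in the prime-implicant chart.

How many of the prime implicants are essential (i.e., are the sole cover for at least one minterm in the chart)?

Round 0: 00000✓ 00001✓ 00010✓ 00111✓ 01000✓ 01001✓ 01011✓ 01100✓ 01101✓ 01110✓ 01111✓ 10000✓ 10010✓ 10011✓ 10100✓ 10111✓ 11000✓ 11010✓ 11100✓ 11101✓ 11110✓ 11111✓
Round 1: -0000✓ -0010✓ -0111✓ -1000✓ -1100✓ -1101✓ -1110✓ -1111✓ 0-000✓ 0-001✓ 0-111✓ 000-0✓ 0000-✓ 01-00✓ 01-01✓ 01-11✓ 010-1✓ 0100-✓ 011-0✓ 011-1✓ 0110-✓ 0111-✓ 1-000✓ 1-010✓ 1-100✓ 1-111✓ 10-00✓ 10-11 100-0✓ 1001- 11-00✓ 11-10✓ 110-0✓ 111-0✓ 111-1✓ 1110-✓ 1111-✓
Round 2: --000 --111 -00-0 -1-00 -11-0✓ -11-1✓ -110-✓ -111-✓ 0-00- 01--1 01-0- 011--✓ 1--00 1-0-0 11--0 111--✓
Round 3: -11--
PIs = {--000, --111, -00-0, -1-00, -11--, 0-00-, 01--1, 01-0-, 1--00, 1-0-0, 10-11, 1001-, 11--0}
Coverage chart:
  m7: --111 ←essential
  m8: --000,-1-00,0-00-,01-0-
  m9: 0-00-,01--1,01-0-
  m11: 01--1 ←essential
  m12: -1-00,-11--,01-0-
  m13: -11--,01--1,01-0-
  m14: -11-- ←essential
  m15: --111,-11--,01--1
  m18: -00-0,1-0-0,1001-
  m19: 10-11,1001-
  m20: 1--00 ←essential
  m23: --111,10-11
  m24: --000,-1-00,1--00,1-0-0,11--0
  m26: 1-0-0,11--0
  m28: -1-00,-11--,1--00,11--0
  m29: -11-- ←essential
  m30: -11--,11--0
  m31: --111,-11--
Essential: --111, -11--, 01--1, 1--00

4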